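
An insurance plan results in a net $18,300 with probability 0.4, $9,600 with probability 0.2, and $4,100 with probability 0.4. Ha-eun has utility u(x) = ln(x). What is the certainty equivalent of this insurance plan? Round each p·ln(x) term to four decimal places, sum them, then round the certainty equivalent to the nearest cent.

$8,842.28

E[u] = 0.4·ln(18300) + 0.2·ln(9600) + 0.4·ln(4100) = 3.9259 + 1.8339 + 3.3275 = 9.0873
CE = e^9.0873 ≈ 8842.28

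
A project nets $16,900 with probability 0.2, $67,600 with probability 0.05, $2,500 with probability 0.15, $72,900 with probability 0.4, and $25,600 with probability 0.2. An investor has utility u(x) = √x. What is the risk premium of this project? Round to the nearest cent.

$6,632.75

E[u] = 0.2·√16900 + 0.05·√67600 + 0.15·√2500 + 0.4·√72900 + 0.2·√25600 = 0.2·130 + 0.05·260 + 0.15·50 + 0.4·270 + 0.2·160 = 186.5
CE = (186.5)² = 34782.25
Risk premium = EV − CE = 41415 − 34782.25 = 6632.75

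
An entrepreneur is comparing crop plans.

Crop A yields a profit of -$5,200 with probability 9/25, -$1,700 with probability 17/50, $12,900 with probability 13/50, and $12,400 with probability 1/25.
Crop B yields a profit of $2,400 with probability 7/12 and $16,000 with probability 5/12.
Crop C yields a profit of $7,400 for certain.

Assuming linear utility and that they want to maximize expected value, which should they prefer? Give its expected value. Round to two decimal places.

Crop A = 9/25 × (-5200) + 17/50 × (-1700) + 13/50 × 12900 + 1/25 × 12400 = -1872 − 578 + 3354 + 496 = 1400
Crop B = 7/12 × 2400 + 5/12 × 16000 = 1400 + 6666.6667 = 8066.6667
Crop C: 7400 (certain)

Crop B ($8,066.67)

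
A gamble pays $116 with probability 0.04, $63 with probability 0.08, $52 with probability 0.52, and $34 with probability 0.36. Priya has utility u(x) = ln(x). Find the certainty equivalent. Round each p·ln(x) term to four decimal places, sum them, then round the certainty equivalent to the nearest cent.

$46.79

E[u] = 0.04·ln(116) + 0.08·ln(63) + 0.52·ln(52) + 0.36·ln(34) = 0.1901 + 0.3315 + 2.0546 + 1.2695 = 3.8457
CE = e^3.8457 ≈ 46.79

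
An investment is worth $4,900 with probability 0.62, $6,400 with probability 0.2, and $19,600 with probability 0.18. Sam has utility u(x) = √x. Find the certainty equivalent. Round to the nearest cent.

$7,157.16

E[u] = 0.62·√4900 + 0.2·√6400 + 0.18·√19600 = 0.62·70 + 0.2·80 + 0.18·140 = 84.6
CE = (84.6)² = 7157.16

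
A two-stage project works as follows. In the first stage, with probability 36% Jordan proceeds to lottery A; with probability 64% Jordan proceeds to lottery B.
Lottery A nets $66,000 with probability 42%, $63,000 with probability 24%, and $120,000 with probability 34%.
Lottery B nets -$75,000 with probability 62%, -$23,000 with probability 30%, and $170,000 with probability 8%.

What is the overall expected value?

EV(A) = 0.42 × 66000 + 0.24 × 63000 + 0.34 × 120000 = 27720 + 15120 + 40800 = 83640
EV(B) = 0.62 × (-75000) + 0.3 × (-23000) + 0.08 × 170000 = -46500 − 6900 + 13600 = -39800
Overall = 0.36 × 83640 + 0.64 × (-39800) = 30110.4 − 25472 = 4638.4

$4,638.40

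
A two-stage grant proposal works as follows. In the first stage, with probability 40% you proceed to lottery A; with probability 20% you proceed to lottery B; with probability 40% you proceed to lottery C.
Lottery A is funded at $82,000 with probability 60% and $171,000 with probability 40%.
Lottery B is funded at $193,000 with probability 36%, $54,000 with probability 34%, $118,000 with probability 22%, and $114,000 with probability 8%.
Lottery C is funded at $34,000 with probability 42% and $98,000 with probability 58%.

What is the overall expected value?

EV(A) = 0.6 × 82000 + 0.4 × 171000 = 49200 + 68400 = 117600
EV(B) = 0.36 × 193000 + 0.34 × 54000 + 0.22 × 118000 + 0.08 × 114000 = 69480 + 18360 + 25960 + 9120 = 122920
EV(C) = 0.42 × 34000 + 0.58 × 98000 = 14280 + 56840 = 71120
Overall = 0.4 × 117600 + 0.2 × 122920 + 0.4 × 71120 = 47040 + 24584 + 28448 = 100072

$100,072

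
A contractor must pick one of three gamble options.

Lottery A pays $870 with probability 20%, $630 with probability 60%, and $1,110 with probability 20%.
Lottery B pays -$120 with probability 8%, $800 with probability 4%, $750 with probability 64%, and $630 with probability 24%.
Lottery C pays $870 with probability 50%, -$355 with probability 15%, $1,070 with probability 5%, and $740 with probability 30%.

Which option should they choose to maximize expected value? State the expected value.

Lottery A ($774)

Lottery A = 0.2 × 870 + 0.6 × 630 + 0.2 × 1110 = 174 + 378 + 222 = 774
Lottery B = 0.08 × (-120) + 0.04 × 800 + 0.64 × 750 + 0.24 × 630 = -9.6 + 32 + 480 + 151.2 = 653.6
Lottery C = 0.5 × 870 + 0.15 × (-355) + 0.05 × 1070 + 0.3 × 740 = 435 − 53.25 + 53.5 + 222 = 657.25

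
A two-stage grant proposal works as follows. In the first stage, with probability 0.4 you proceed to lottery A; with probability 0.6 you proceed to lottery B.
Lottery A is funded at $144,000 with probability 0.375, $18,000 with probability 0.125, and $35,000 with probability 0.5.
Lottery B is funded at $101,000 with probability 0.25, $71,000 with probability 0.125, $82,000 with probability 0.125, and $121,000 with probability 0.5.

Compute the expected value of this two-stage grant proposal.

EV(A) = 0.375 × 144000 + 0.125 × 18000 + 0.5 × 35000 = 54000 + 2250 + 17500 = 73750
EV(B) = 0.25 × 101000 + 0.125 × 71000 + 0.125 × 82000 + 0.5 × 121000 = 25250 + 8875 + 10250 + 60500 = 104875
Overall = 0.4 × 73750 + 0.6 × 104875 = 29500 + 62925 = 92425

$92,425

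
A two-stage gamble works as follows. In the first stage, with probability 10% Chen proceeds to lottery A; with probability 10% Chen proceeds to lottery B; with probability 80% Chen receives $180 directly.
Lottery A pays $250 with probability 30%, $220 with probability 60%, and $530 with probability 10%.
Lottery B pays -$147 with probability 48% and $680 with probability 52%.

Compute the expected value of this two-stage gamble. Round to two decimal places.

$198.30

EV(A) = 0.3 × 250 + 0.6 × 220 + 0.1 × 530 = 75 + 132 + 53 = 260
EV(B) = 0.48 × (-147) + 0.52 × 680 = -70.56 + 353.6 = 283.04
Branch C: 180 (certain)
Overall = 0.1 × 260 + 0.1 × 283.04 + 0.8 × 180 = 26 + 28.304 + 144 = 198.304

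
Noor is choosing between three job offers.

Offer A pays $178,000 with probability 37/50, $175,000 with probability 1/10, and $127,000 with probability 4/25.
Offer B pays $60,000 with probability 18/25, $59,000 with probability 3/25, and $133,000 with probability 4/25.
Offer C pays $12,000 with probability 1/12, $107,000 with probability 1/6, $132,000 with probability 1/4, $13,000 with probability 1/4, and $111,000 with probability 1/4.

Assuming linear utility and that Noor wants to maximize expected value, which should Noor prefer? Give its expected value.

Offer A = 37/50 × 178000 + 1/10 × 175000 + 4/25 × 127000 = 131720 + 17500 + 20320 = 169540
Offer B = 18/25 × 60000 + 3/25 × 59000 + 4/25 × 133000 = 43200 + 7080 + 21280 = 71560
Offer C = 1/12 × 12000 + 1/6 × 107000 + 1/4 × 132000 + 1/4 × 13000 + 1/4 × 111000 = 1000 + 17833.3333 + 33000 + 3250 + 27750 = 82833.3333

Offer A ($169,540)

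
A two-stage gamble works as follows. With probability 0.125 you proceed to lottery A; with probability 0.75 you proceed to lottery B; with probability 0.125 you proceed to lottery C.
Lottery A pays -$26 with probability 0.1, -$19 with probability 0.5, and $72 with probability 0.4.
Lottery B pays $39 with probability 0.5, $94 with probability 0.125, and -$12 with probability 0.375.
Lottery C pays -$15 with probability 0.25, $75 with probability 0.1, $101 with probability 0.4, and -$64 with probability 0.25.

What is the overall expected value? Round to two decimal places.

EV(A) = 0.1 × (-26) + 0.5 × (-19) + 0.4 × 72 = -2.6 − 9.5 + 28.8 = 16.7
EV(B) = 0.5 × 39 + 0.125 × 94 + 0.375 × (-12) = 19.5 + 11.75 − 4.5 = 26.75
EV(C) = 0.25 × (-15) + 0.1 × 75 + 0.4 × 101 + 0.25 × (-64) = -3.75 + 7.5 + 40.4 − 16 = 28.15
Overall = 0.125 × 16.7 + 0.75 × 26.75 + 0.125 × 28.15 = 2.0875 + 20.0625 + 3.51875 = 25.66875

$25.67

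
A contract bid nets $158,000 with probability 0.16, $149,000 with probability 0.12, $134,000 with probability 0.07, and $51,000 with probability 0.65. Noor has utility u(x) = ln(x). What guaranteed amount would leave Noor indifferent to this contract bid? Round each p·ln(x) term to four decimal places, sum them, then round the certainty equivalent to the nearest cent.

$74,369.41

E[u] = 0.16·ln(158000) + 0.12·ln(149000) + 0.07·ln(134000) + 0.65·ln(51000) = 1.9153 + 1.4294 + 0.8264 + 7.0457 = 11.2168
CE = e^11.2168 ≈ 74369.41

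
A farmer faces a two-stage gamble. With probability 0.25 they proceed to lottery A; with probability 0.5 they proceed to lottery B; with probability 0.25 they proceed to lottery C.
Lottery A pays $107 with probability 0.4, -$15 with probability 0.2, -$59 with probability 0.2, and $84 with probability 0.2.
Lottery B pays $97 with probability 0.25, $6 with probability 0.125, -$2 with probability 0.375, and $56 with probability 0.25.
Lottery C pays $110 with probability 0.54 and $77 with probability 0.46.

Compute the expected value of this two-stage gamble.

$54.03

EV(A) = 0.4 × 107 + 0.2 × (-15) + 0.2 × (-59) + 0.2 × 84 = 42.8 − 3 − 11.8 + 16.8 = 44.8
EV(B) = 0.25 × 97 + 0.125 × 6 + 0.375 × (-2) + 0.25 × 56 = 24.25 + 0.75 − 0.75 + 14 = 38.25
EV(C) = 0.54 × 110 + 0.46 × 77 = 59.4 + 35.42 = 94.82
Overall = 0.25 × 44.8 + 0.5 × 38.25 + 0.25 × 94.82 = 11.2 + 19.125 + 23.705 = 54.03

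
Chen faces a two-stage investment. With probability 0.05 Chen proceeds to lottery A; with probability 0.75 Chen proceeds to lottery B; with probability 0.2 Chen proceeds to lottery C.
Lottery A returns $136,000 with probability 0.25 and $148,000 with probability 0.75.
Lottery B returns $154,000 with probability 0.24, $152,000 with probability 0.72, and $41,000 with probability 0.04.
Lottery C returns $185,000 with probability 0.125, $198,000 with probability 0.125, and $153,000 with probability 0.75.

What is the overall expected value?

$150,805

EV(A) = 0.25 × 136000 + 0.75 × 148000 = 34000 + 111000 = 145000
EV(B) = 0.24 × 154000 + 0.72 × 152000 + 0.04 × 41000 = 36960 + 109440 + 1640 = 148040
EV(C) = 0.125 × 185000 + 0.125 × 198000 + 0.75 × 153000 = 23125 + 24750 + 114750 = 162625
Overall = 0.05 × 145000 + 0.75 × 148040 + 0.2 × 162625 = 7250 + 111030 + 32525 = 150805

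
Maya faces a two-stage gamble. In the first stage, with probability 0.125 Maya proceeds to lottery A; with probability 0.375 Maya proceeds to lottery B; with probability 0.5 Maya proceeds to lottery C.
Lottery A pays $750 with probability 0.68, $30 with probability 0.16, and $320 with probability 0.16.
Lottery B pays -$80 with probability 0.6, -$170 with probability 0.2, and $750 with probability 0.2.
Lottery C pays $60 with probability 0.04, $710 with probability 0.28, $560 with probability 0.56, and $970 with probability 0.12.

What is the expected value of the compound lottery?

$411.85

EV(A) = 0.68 × 750 + 0.16 × 30 + 0.16 × 320 = 510 + 4.8 + 51.2 = 566
EV(B) = 0.6 × (-80) + 0.2 × (-170) + 0.2 × 750 = -48 − 34 + 150 = 68
EV(C) = 0.04 × 60 + 0.28 × 710 + 0.56 × 560 + 0.12 × 970 = 2.4 + 198.8 + 313.6 + 116.4 = 631.2
Overall = 0.125 × 566 + 0.375 × 68 + 0.5 × 631.2 = 70.75 + 25.5 + 315.6 = 411.85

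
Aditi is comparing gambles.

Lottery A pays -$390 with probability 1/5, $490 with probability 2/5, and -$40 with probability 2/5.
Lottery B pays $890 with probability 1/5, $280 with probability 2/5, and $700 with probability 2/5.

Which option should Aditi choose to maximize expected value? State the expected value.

Lottery A = 1/5 × (-390) + 2/5 × 490 + 2/5 × (-40) = -78 + 196 − 16 = 102
Lottery B = 1/5 × 890 + 2/5 × 280 + 2/5 × 700 = 178 + 112 + 280 = 570

Lottery B ($570)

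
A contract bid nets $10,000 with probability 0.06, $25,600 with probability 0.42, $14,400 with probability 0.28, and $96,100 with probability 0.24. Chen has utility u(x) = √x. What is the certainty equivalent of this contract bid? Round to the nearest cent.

$32,833.44

E[u] = 0.06·√10000 + 0.42·√25600 + 0.28·√14400 + 0.24·√96100 = 0.06·100 + 0.42·160 + 0.28·120 + 0.24·310 = 181.2
CE = (181.2)² = 32833.44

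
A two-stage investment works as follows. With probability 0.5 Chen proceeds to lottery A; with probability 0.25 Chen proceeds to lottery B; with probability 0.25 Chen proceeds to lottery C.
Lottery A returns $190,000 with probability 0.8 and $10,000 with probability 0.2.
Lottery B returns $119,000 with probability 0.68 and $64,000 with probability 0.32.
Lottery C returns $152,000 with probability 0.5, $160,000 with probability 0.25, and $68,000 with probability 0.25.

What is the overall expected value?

$135,600

EV(A) = 0.8 × 190000 + 0.2 × 10000 = 152000 + 2000 = 154000
EV(B) = 0.68 × 119000 + 0.32 × 64000 = 80920 + 20480 = 101400
EV(C) = 0.5 × 152000 + 0.25 × 160000 + 0.25 × 68000 = 76000 + 40000 + 17000 = 133000
Overall = 0.5 × 154000 + 0.25 × 101400 + 0.25 × 133000 = 77000 + 25350 + 33250 = 135600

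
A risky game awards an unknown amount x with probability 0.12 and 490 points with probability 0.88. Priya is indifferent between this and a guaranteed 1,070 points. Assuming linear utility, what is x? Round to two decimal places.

x = 5323.33 points

0.12·x + 0.88·490 = 1070
0.12·x = 1070 − 431.2 = 638.8
x = 638.8 / 0.12 = 5323.3333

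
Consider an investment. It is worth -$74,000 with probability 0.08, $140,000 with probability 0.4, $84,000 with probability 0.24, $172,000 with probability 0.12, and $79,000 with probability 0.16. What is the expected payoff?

$103,520

EV = 0.08 × (-74000) + 0.4 × 140000 + 0.24 × 84000 + 0.12 × 172000 + 0.16 × 79000 = -5920 + 56000 + 20160 + 20640 + 12640 = 103520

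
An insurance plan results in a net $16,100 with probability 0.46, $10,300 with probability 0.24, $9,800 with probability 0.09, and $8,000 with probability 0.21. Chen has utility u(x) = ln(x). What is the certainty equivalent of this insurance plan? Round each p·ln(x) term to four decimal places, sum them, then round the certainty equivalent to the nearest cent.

$11,941.80

E[u] = 0.46·ln(16100) + 0.24·ln(10300) + 0.09·ln(9800) + 0.21·ln(8000) = 4.4558 + 2.2176 + 0.8271 + 1.8873 = 9.3878
CE = e^9.3878 ≈ 11941.80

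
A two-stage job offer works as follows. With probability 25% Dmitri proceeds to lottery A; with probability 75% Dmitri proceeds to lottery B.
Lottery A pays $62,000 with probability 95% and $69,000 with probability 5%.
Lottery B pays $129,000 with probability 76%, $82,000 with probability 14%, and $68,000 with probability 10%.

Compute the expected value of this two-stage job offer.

$102,827.50

EV(A) = 0.95 × 62000 + 0.05 × 69000 = 58900 + 3450 = 62350
EV(B) = 0.76 × 129000 + 0.14 × 82000 + 0.1 × 68000 = 98040 + 11480 + 6800 = 116320
Overall = 0.25 × 62350 + 0.75 × 116320 = 15587.5 + 87240 = 102827.5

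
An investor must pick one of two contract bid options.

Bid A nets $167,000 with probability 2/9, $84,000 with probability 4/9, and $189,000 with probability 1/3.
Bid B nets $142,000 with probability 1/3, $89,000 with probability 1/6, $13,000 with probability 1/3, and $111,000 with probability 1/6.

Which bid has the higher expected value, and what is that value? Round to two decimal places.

Bid A = 2/9 × 167000 + 4/9 × 84000 + 1/3 × 189000 = 37111.1111 + 37333.3333 + 63000 = 137444.4444
Bid B = 1/3 × 142000 + 1/6 × 89000 + 1/3 × 13000 + 1/6 × 111000 = 47333.3333 + 14833.3333 + 4333.3333 + 18500 = 85000

Bid A ($137,444.44)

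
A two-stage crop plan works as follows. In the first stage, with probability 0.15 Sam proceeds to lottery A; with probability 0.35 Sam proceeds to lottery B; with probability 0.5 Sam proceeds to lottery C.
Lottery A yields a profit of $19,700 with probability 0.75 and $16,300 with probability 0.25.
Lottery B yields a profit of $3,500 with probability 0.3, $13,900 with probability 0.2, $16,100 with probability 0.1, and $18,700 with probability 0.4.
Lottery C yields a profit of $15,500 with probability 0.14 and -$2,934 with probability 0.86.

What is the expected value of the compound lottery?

$7,172.88

EV(A) = 0.75 × 19700 + 0.25 × 16300 = 14775 + 4075 = 18850
EV(B) = 0.3 × 3500 + 0.2 × 13900 + 0.1 × 16100 + 0.4 × 18700 = 1050 + 2780 + 1610 + 7480 = 12920
EV(C) = 0.14 × 15500 + 0.86 × (-2934) = 2170 − 2523.24 = -353.24
Overall = 0.15 × 18850 + 0.35 × 12920 + 0.5 × (-353.24) = 2827.5 + 4522 − 176.62 = 7172.88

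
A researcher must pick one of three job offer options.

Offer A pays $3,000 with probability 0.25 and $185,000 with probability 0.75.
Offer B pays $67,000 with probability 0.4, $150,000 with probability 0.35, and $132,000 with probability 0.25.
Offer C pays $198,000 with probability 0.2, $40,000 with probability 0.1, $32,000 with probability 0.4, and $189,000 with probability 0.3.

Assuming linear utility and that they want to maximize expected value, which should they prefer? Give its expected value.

Offer A = 0.25 × 3000 + 0.75 × 185000 = 750 + 138750 = 139500
Offer B = 0.4 × 67000 + 0.35 × 150000 + 0.25 × 132000 = 26800 + 52500 + 33000 = 112300
Offer C = 0.2 × 198000 + 0.1 × 40000 + 0.4 × 32000 + 0.3 × 189000 = 39600 + 4000 + 12800 + 56700 = 113100

Offer A ($139,500)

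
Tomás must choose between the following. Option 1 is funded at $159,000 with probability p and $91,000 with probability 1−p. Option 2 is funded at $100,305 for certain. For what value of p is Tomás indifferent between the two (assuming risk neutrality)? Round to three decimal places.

p·159000 + (1−p)·91000 = 100305
68000p + 91000 = 100305
p = (100305 − 91000) / 68000

p = 0.137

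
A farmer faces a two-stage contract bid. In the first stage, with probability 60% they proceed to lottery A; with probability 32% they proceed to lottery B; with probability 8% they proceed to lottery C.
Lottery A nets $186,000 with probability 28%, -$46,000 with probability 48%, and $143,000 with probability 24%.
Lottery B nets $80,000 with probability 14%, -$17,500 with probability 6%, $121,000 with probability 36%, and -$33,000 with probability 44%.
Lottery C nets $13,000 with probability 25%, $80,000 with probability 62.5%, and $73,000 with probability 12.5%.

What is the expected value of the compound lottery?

$56,122.80

EV(A) = 0.28 × 186000 + 0.48 × (-46000) + 0.24 × 143000 = 52080 − 22080 + 34320 = 64320
EV(B) = 0.14 × 80000 + 0.06 × (-17500) + 0.36 × 121000 + 0.44 × (-33000) = 11200 − 1050 + 43560 − 14520 = 39190
EV(C) = 0.25 × 13000 + 0.625 × 80000 + 0.125 × 73000 = 3250 + 50000 + 9125 = 62375
Overall = 0.6 × 64320 + 0.32 × 39190 + 0.08 × 62375 = 38592 + 12540.8 + 4990 = 56122.8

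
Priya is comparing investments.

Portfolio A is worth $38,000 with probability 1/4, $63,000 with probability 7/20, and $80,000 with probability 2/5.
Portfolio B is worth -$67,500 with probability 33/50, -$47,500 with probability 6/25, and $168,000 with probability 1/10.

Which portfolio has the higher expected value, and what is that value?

Portfolio A ($63,550)

Portfolio A = 1/4 × 38000 + 7/20 × 63000 + 2/5 × 80000 = 9500 + 22050 + 32000 = 63550
Portfolio B = 33/50 × (-67500) + 6/25 × (-47500) + 1/10 × 168000 = -44550 − 11400 + 16800 = -39150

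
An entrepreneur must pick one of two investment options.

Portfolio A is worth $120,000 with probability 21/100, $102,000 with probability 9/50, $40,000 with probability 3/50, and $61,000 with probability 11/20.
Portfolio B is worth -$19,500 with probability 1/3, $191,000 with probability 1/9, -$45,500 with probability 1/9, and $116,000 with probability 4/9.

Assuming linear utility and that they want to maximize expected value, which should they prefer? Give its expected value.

Portfolio A = 21/100 × 120000 + 9/50 × 102000 + 3/50 × 40000 + 11/20 × 61000 = 25200 + 18360 + 2400 + 33550 = 79510
Portfolio B = 1/3 × (-19500) + 1/9 × 191000 + 1/9 × (-45500) + 4/9 × 116000 = -6500 + 21222.2222 − 5055.5556 + 51555.5556 = 61222.2222

Portfolio A ($79,510)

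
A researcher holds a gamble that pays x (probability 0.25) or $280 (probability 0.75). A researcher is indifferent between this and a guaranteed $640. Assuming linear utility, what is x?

x = $1,720

0.25·x + 0.75·280 = 640
0.25·x = 640 − 210 = 430
x = 430 / 0.25 = 1720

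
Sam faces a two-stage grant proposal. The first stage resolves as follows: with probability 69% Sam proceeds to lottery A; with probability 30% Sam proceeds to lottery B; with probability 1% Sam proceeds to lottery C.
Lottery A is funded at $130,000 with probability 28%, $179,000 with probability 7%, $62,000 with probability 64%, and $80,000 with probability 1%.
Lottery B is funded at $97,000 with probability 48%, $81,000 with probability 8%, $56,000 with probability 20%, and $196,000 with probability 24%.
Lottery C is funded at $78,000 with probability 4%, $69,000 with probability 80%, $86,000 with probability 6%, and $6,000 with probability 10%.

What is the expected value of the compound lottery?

$95,717.70

EV(A) = 0.28 × 130000 + 0.07 × 179000 + 0.64 × 62000 + 0.01 × 80000 = 36400 + 12530 + 39680 + 800 = 89410
EV(B) = 0.48 × 97000 + 0.08 × 81000 + 0.2 × 56000 + 0.24 × 196000 = 46560 + 6480 + 11200 + 47040 = 111280
EV(C) = 0.04 × 78000 + 0.8 × 69000 + 0.06 × 86000 + 0.1 × 6000 = 3120 + 55200 + 5160 + 600 = 64080
Overall = 0.69 × 89410 + 0.3 × 111280 + 0.01 × 64080 = 61692.9 + 33384 + 640.8 = 95717.7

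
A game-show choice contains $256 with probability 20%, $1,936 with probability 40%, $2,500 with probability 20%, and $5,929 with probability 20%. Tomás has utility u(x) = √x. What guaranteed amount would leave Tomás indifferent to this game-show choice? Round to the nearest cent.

E[u] = 0.2·√256 + 0.4·√1936 + 0.2·√2500 + 0.2·√5929 = 0.2·16 + 0.4·44 + 0.2·50 + 0.2·77 = 46.2
CE = (46.2)² = 2134.44

$2,134.44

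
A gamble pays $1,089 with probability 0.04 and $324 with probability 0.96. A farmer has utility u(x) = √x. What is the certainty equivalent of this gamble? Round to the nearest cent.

E[u] = 0.04·√1089 + 0.96·√324 = 0.04·33 + 0.96·18 = 18.6
CE = (18.6)² = 345.96

$345.96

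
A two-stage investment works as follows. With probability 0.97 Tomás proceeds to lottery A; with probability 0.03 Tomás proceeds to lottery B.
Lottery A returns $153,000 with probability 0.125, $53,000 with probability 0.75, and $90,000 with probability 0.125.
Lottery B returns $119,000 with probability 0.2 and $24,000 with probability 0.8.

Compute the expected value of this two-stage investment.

EV(A) = 0.125 × 153000 + 0.75 × 53000 + 0.125 × 90000 = 19125 + 39750 + 11250 = 70125
EV(B) = 0.2 × 119000 + 0.8 × 24000 = 23800 + 19200 = 43000
Overall = 0.97 × 70125 + 0.03 × 43000 = 68021.25 + 1290 = 69311.25

$69,311.25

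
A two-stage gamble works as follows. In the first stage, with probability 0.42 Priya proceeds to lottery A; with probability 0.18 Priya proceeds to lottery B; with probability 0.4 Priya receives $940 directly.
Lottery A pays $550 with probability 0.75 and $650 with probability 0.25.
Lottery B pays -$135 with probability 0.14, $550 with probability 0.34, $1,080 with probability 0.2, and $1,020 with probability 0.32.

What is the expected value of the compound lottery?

EV(A) = 0.75 × 550 + 0.25 × 650 = 412.5 + 162.5 = 575
EV(B) = 0.14 × (-135) + 0.34 × 550 + 0.2 × 1080 + 0.32 × 1020 = -18.9 + 187 + 216 + 326.4 = 710.5
Branch C: 940 (certain)
Overall = 0.42 × 575 + 0.18 × 710.5 + 0.4 × 940 = 241.5 + 127.89 + 376 = 745.39

$745.39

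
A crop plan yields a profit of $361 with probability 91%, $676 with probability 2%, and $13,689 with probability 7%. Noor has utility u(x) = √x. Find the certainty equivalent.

E[u] = 0.91·√361 + 0.02·√676 + 0.07·√13689 = 0.91·19 + 0.02·26 + 0.07·117 = 26
CE = (26)² = 676

$676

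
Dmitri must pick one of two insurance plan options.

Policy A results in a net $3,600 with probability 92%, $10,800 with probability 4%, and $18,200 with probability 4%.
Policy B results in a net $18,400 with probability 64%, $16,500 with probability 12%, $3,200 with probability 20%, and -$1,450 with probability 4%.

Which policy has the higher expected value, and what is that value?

Policy A = 0.92 × 3600 + 0.04 × 10800 + 0.04 × 18200 = 3312 + 432 + 728 = 4472
Policy B = 0.64 × 18400 + 0.12 × 16500 + 0.2 × 3200 + 0.04 × (-1450) = 11776 + 1980 + 640 − 58 = 14338

Policy B ($14,338)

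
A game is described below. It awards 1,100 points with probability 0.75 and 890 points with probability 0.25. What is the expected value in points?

1047.5 points

EV = 0.75 × 1100 + 0.25 × 890 = 825 + 222.5 = 1047.5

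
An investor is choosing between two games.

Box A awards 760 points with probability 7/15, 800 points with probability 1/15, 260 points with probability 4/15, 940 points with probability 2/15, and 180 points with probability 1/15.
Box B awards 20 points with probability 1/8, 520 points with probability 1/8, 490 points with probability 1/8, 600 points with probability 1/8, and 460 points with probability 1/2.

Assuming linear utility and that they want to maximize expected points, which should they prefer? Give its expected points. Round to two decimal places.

Box A = 7/15 × 760 + 1/15 × 800 + 4/15 × 260 + 2/15 × 940 + 1/15 × 180 = 354.6667 + 53.3333 + 69.3333 + 125.3333 + 12 = 614.6667
Box B = 1/8 × 20 + 1/8 × 520 + 1/8 × 490 + 1/8 × 600 + 1/2 × 460 = 2.5 + 65 + 61.25 + 75 + 230 = 433.75

Box A (614.67 points)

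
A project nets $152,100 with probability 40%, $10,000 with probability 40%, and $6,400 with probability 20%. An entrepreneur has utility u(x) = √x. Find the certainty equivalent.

E[u] = 0.4·√152100 + 0.4·√10000 + 0.2·√6400 = 0.4·390 + 0.4·100 + 0.2·80 = 212
CE = (212)² = 44944

$44,944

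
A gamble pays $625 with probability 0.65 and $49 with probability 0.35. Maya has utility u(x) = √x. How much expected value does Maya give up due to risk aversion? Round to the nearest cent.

E[u] = 0.65·√625 + 0.35·√49 = 0.65·25 + 0.35·7 = 18.7
CE = (18.7)² = 349.69
Risk premium = EV − CE = 423.4 − 349.69 = 73.71

$73.71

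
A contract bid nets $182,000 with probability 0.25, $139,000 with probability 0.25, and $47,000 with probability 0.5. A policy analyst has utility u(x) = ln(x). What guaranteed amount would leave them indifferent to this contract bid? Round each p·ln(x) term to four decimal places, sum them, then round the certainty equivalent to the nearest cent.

E[u] = 0.25·ln(182000) + 0.25·ln(139000) + 0.5·ln(47000) = 3.0279 + 2.9606 + 5.3790 = 11.3675
CE = e^11.3675 ≈ 86465.43

$86,465.43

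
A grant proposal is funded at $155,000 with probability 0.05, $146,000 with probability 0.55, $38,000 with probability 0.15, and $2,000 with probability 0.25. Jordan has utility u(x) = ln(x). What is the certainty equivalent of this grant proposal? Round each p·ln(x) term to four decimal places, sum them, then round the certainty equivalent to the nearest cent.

$40,937.43

E[u] = 0.05·ln(155000) + 0.55·ln(146000) + 0.15·ln(38000) + 0.25·ln(2000) = 0.5976 + 6.5402 + 1.5818 + 1.9002 = 10.6198
CE = e^10.6198 ≈ 40937.43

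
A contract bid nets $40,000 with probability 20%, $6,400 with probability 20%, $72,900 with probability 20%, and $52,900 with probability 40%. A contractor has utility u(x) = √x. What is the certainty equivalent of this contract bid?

$40,804

E[u] = 0.2·√40000 + 0.2·√6400 + 0.2·√72900 + 0.4·√52900 = 0.2·200 + 0.2·80 + 0.2·270 + 0.4·230 = 202
CE = (202)² = 40804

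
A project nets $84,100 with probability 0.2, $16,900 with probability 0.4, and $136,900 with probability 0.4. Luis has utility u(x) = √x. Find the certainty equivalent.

$66,564

E[u] = 0.2·√84100 + 0.4·√16900 + 0.4·√136900 = 0.2·290 + 0.4·130 + 0.4·370 = 258
CE = (258)² = 66564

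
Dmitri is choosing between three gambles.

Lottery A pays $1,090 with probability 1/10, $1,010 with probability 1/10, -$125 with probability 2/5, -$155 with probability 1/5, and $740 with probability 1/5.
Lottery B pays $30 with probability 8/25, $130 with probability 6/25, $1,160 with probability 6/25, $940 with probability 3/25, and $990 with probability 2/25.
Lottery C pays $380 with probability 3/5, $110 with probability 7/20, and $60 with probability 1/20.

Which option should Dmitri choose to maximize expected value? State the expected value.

Lottery B ($511.20)

Lottery A = 1/10 × 1090 + 1/10 × 1010 + 2/5 × (-125) + 1/5 × (-155) + 1/5 × 740 = 109 + 101 − 50 − 31 + 148 = 277
Lottery B = 8/25 × 30 + 6/25 × 130 + 6/25 × 1160 + 3/25 × 940 + 2/25 × 990 = 9.6 + 31.2 + 278.4 + 112.8 + 79.2 = 511.2
Lottery C = 3/5 × 380 + 7/20 × 110 + 1/20 × 60 = 228 + 38.5 + 3 = 269.5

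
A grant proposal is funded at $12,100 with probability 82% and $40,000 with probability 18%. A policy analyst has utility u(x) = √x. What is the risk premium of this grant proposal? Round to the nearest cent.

$1,195.56

E[u] = 0.82·√12100 + 0.18·√40000 = 0.82·110 + 0.18·200 = 126.2
CE = (126.2)² = 15926.44
Risk premium = EV − CE = 17122 − 15926.44 = 1195.56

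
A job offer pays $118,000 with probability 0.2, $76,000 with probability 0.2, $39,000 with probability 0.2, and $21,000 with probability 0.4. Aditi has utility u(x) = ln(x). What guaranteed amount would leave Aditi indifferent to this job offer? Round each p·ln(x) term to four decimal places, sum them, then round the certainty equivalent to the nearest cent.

E[u] = 0.2·ln(118000) + 0.2·ln(76000) + 0.2·ln(39000) + 0.4·ln(21000) = 2.3357 + 2.2477 + 2.1143 + 3.9809 = 10.6786
CE = e^10.6786 ≈ 43416.72

$43,416.72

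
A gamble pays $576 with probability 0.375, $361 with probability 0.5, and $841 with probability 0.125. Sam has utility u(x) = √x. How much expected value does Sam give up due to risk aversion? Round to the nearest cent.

E[u] = 0.375·√576 + 0.5·√361 + 0.125·√841 = 0.375·24 + 0.5·19 + 0.125·29 = 22.125
CE = (22.125)² = 489.515625
Risk premium = EV − CE = 501.625 − 489.515625 = 12.109375

$12.11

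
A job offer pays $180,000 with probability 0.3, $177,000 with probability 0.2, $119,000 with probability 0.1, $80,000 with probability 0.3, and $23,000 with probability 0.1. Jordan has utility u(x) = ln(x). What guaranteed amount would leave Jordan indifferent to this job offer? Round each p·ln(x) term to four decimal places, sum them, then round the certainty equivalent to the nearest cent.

E[u] = 0.3·ln(180000) + 0.2·ln(177000) + 0.1·ln(119000) + 0.3·ln(80000) + 0.1·ln(23000) = 3.6302 + 2.4168 + 1.1687 + 3.3869 + 1.0043 = 11.6069
CE = e^11.6069 ≈ 109853.18

$109,853.18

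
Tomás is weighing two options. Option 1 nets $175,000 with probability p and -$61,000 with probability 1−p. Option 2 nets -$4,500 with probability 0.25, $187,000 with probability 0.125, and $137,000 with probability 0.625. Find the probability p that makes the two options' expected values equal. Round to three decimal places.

EV(Option 2) = 0.25 × (-4500) + 0.125 × 187000 + 0.625 × 137000 = -1125 + 23375 + 85625 = 107875
p·175000 + (1−p)·(-61000) = 107875
236000p − 61000 = 107875
p = (107875 + 61000) / 236000

p = 0.716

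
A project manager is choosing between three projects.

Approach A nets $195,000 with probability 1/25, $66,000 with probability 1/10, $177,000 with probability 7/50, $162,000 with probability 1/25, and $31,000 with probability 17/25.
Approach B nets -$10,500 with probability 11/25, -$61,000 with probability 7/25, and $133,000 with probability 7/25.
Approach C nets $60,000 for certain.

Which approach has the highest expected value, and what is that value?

Approach A ($66,740)

Approach A = 1/25 × 195000 + 1/10 × 66000 + 7/50 × 177000 + 1/25 × 162000 + 17/25 × 31000 = 7800 + 6600 + 24780 + 6480 + 21080 = 66740
Approach B = 11/25 × (-10500) + 7/25 × (-61000) + 7/25 × 133000 = -4620 − 17080 + 37240 = 15540
Approach C: 60000 (certain)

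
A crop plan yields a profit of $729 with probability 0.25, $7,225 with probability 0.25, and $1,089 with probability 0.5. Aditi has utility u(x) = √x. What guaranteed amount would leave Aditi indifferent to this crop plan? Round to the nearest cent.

$1,980.25

E[u] = 0.25·√729 + 0.25·√7225 + 0.5·√1089 = 0.25·27 + 0.25·85 + 0.5·33 = 44.5
CE = (44.5)² = 1980.25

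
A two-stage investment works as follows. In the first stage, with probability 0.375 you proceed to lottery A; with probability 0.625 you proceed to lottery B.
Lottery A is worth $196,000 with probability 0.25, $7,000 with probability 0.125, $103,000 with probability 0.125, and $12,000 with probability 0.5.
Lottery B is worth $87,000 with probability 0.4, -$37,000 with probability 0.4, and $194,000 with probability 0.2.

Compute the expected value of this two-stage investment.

EV(A) = 0.25 × 196000 + 0.125 × 7000 + 0.125 × 103000 + 0.5 × 12000 = 49000 + 875 + 12875 + 6000 = 68750
EV(B) = 0.4 × 87000 + 0.4 × (-37000) + 0.2 × 194000 = 34800 − 14800 + 38800 = 58800
Overall = 0.375 × 68750 + 0.625 × 58800 = 25781.25 + 36750 = 62531.25

$62,531.25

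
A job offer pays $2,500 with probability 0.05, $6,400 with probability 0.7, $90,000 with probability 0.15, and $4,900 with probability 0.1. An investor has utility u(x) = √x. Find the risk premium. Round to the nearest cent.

$6,384.75

E[u] = 0.05·√2500 + 0.7·√6400 + 0.15·√90000 + 0.1·√4900 = 0.05·50 + 0.7·80 + 0.15·300 + 0.1·70 = 110.5
CE = (110.5)² = 12210.25
Risk premium = EV − CE = 18595 − 12210.25 = 6384.75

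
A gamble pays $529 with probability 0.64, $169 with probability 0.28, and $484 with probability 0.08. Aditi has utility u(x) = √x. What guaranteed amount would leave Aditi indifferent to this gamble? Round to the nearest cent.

E[u] = 0.64·√529 + 0.28·√169 + 0.08·√484 = 0.64·23 + 0.28·13 + 0.08·22 = 20.12
CE = (20.12)² = 404.8144

$404.81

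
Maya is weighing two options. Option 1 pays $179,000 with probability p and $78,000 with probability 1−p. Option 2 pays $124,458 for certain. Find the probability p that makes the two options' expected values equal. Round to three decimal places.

p = 0.460

p·179000 + (1−p)·78000 = 124458
101000p + 78000 = 124458
p = (124458 − 78000) / 101000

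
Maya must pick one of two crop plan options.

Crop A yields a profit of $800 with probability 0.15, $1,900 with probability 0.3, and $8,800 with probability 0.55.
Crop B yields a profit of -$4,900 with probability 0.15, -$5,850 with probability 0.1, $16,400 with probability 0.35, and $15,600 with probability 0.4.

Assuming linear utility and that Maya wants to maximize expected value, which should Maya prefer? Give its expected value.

Crop A = 0.15 × 800 + 0.3 × 1900 + 0.55 × 8800 = 120 + 570 + 4840 = 5530
Crop B = 0.15 × (-4900) + 0.1 × (-5850) + 0.35 × 16400 + 0.4 × 15600 = -735 − 585 + 5740 + 6240 = 10660

Crop B ($10,660)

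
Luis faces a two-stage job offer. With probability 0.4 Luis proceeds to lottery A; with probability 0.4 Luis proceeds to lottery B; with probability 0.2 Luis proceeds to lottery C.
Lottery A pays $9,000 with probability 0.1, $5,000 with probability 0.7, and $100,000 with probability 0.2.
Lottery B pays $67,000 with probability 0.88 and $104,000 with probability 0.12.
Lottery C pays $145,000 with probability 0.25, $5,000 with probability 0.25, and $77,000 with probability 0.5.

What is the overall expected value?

$53,536

EV(A) = 0.1 × 9000 + 0.7 × 5000 + 0.2 × 100000 = 900 + 3500 + 20000 = 24400
EV(B) = 0.88 × 67000 + 0.12 × 104000 = 58960 + 12480 = 71440
EV(C) = 0.25 × 145000 + 0.25 × 5000 + 0.5 × 77000 = 36250 + 1250 + 38500 = 76000
Overall = 0.4 × 24400 + 0.4 × 71440 + 0.2 × 76000 = 9760 + 28576 + 15200 = 53536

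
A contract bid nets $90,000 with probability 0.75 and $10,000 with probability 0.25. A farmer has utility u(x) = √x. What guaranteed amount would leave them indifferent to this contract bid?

$62,500

E[u] = 0.75·√90000 + 0.25·√10000 = 0.75·300 + 0.25·100 = 250
CE = (250)² = 62500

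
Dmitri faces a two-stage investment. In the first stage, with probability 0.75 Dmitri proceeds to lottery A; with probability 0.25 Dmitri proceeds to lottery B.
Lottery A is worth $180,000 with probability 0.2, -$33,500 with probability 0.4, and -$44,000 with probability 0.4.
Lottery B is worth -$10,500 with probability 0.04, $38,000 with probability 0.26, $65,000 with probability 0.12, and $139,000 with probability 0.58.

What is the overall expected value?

$28,220

EV(A) = 0.2 × 180000 + 0.4 × (-33500) + 0.4 × (-44000) = 36000 − 13400 − 17600 = 5000
EV(B) = 0.04 × (-10500) + 0.26 × 38000 + 0.12 × 65000 + 0.58 × 139000 = -420 + 9880 + 7800 + 80620 = 97880
Overall = 0.75 × 5000 + 0.25 × 97880 = 3750 + 24470 = 28220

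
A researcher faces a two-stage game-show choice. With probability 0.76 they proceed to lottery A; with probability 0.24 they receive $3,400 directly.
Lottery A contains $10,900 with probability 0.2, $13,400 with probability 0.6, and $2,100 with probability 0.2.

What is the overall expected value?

EV(A) = 0.2 × 10900 + 0.6 × 13400 + 0.2 × 2100 = 2180 + 8040 + 420 = 10640
Branch B: 3400 (certain)
Overall = 0.76 × 10640 + 0.24 × 3400 = 8086.4 + 816 = 8902.4

$8,902.40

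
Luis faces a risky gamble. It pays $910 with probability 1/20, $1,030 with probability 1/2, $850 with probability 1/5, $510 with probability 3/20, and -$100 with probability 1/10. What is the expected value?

$797

EV = 1/20 × 910 + 1/2 × 1030 + 1/5 × 850 + 3/20 × 510 + 1/10 × (-100) = 45.5 + 515 + 170 + 76.5 − 10 = 797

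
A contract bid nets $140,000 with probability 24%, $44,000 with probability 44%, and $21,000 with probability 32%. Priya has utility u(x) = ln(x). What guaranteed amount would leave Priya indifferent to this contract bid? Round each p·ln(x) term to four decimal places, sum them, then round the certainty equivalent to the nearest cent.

$45,848.60

E[u] = 0.24·ln(140000) + 0.44·ln(44000) + 0.32·ln(21000) = 2.8439 + 4.7045 + 3.1847 = 10.7331
CE = e^10.7331 ≈ 45848.60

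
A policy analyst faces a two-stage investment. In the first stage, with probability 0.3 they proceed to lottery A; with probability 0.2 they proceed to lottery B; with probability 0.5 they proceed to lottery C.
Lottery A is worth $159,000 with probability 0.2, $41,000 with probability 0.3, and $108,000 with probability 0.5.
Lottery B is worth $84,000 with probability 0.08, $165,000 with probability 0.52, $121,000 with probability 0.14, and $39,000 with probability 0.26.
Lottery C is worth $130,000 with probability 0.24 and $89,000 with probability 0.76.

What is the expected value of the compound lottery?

EV(A) = 0.2 × 159000 + 0.3 × 41000 + 0.5 × 108000 = 31800 + 12300 + 54000 = 98100
EV(B) = 0.08 × 84000 + 0.52 × 165000 + 0.14 × 121000 + 0.26 × 39000 = 6720 + 85800 + 16940 + 10140 = 119600
EV(C) = 0.24 × 130000 + 0.76 × 89000 = 31200 + 67640 = 98840
Overall = 0.3 × 98100 + 0.2 × 119600 + 0.5 × 98840 = 29430 + 23920 + 49420 = 102770

$102,770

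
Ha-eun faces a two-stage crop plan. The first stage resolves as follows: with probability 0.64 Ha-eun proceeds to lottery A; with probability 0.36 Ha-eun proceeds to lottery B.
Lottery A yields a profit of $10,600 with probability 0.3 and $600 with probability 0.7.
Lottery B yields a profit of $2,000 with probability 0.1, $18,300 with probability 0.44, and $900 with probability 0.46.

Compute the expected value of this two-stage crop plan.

$5,423.76

EV(A) = 0.3 × 10600 + 0.7 × 600 = 3180 + 420 = 3600
EV(B) = 0.1 × 2000 + 0.44 × 18300 + 0.46 × 900 = 200 + 8052 + 414 = 8666
Overall = 0.64 × 3600 + 0.36 × 8666 = 2304 + 3119.76 = 5423.76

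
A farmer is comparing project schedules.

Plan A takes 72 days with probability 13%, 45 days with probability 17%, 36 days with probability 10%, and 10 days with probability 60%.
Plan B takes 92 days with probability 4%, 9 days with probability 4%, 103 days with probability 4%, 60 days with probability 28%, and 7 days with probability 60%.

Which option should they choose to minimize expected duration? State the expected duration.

Plan A (26.61 days)

Plan A = 0.13 × 72 + 0.17 × 45 + 0.1 × 36 + 0.6 × 10 = 9.36 + 7.65 + 3.6 + 6 = 26.61
Plan B = 0.04 × 92 + 0.04 × 9 + 0.04 × 103 + 0.28 × 60 + 0.6 × 7 = 3.68 + 0.36 + 4.12 + 16.8 + 4.2 = 29.16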